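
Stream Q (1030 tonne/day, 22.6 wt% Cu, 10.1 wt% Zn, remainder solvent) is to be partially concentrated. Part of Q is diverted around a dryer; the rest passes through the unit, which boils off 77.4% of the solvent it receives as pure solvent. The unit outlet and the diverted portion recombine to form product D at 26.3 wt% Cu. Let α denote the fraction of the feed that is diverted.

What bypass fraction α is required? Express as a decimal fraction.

0.730

All 1030×0.226 = 232.78 tonne/day of Cu reaches D, so D = 232.78/0.263 = 885.1 tonne/day and vapour = 144.9 tonne/day.
The evaporator receives (1−α)·1030 of feed at 0.673 solvent and removes 0.774 of that solvent:
0.774×0.673×(1−α)×1030 = 144.9
(1−α) = 144.9/536.53 = 0.2701;  α = 0.7299.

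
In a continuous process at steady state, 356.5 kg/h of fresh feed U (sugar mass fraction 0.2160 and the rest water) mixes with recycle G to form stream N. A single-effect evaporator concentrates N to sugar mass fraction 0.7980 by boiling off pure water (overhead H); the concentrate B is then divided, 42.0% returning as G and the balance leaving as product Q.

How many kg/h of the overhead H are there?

Overall sugar balance (none leaves overhead): sugar in fresh feed = sugar in product, i.e. 356.5×0.216 = (1−0.420)·B·0.798.
B = 77.004/(0.798×0.580) = 166.37 kg/h.
Recycle G = 0.420×166.37 = 69.877 kg/h.
Combined feed N = 356.5 + 69.877 = 426.38 kg/h.
Overhead H = N − B = 426.38 − 166.37 = 260 kg/h.

260 kg/h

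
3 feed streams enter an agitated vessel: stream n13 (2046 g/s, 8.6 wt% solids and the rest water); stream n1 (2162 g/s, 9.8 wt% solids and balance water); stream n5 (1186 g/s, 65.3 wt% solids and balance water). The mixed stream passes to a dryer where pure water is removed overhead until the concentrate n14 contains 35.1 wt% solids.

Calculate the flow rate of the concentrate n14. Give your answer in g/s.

3311 g/s

solids entering = 2046×0.086 + 2162×0.098 + 1186×0.653 = 1162.3 g/s.
All solids reports to n14, so n14 = 1162.3/0.351 = 3311.4 g/s.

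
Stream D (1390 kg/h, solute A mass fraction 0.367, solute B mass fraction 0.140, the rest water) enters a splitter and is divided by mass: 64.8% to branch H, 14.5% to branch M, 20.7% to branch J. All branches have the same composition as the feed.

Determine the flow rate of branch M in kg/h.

201.5 kg/h

Branch M flow = 0.145×1390 = 201.55 kg/h.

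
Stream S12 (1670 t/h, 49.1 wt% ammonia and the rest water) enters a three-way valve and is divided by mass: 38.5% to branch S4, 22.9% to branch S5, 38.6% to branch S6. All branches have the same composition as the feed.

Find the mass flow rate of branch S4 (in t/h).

Branch S4 flow = 0.385×1670 = 642.95 t/h.

643 t/h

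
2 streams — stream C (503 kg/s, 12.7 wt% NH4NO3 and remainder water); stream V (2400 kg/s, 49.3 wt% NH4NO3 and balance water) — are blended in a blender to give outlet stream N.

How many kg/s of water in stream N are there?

1656 kg/s

water out = water in = 503×0.873 + 2400×0.507 = 1655.9 kg/s.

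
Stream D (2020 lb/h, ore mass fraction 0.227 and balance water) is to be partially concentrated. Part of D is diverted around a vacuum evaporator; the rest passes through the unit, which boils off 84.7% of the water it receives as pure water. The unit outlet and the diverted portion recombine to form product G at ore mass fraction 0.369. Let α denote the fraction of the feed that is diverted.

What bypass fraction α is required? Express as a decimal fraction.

All 2020×0.227 = 458.54 lb/h of ore reaches G, so G = 458.54/0.369 = 1242.7 lb/h and vapour = 777.34 lb/h.
The evaporator receives (1−α)·2020 of feed at 0.773 water and removes 0.847 of that water:
0.847×0.773×(1−α)×2020 = 777.34
(1−α) = 777.34/1322.6 = 0.5878;  α = 0.4122.

0.412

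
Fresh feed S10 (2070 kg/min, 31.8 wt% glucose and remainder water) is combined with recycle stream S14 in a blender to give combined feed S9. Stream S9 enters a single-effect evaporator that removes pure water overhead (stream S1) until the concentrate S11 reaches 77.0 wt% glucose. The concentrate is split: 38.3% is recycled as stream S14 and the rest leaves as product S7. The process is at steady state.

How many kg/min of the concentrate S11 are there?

Overall glucose balance (none leaves overhead): glucose in fresh feed = glucose in product, i.e. 2070×0.318 = (1−0.383)·S11·0.770.
S11 = 658.26/(0.770×0.617) = 1385.5 kg/min.

1386 kg/min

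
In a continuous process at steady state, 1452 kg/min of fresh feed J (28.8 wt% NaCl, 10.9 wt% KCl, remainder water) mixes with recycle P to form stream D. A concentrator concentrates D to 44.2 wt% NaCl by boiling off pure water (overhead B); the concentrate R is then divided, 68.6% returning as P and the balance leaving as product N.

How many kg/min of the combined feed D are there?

Overall NaCl balance (none leaves overhead): NaCl in fresh feed = NaCl in product, i.e. 1452×0.288 = (1−0.686)·R·0.442.
R = 418.18/(0.442×0.314) = 3013.1 kg/min.
Recycle P = 0.686×3013.1 = 2067 kg/min.
Combined feed D = 1452 + 2067 = 3519 kg/min.

3519 kg/min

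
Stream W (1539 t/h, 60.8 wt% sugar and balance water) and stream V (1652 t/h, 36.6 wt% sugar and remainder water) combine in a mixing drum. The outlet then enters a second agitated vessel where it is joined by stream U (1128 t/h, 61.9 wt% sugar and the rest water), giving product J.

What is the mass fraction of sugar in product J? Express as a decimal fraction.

Overall, product flow = 4319 t/h.
sugar in = 1539×0.608 + 1652×0.366 + 1128×0.619 = 2238.6 t/h.
sugar fraction in J = 0.518.

0.518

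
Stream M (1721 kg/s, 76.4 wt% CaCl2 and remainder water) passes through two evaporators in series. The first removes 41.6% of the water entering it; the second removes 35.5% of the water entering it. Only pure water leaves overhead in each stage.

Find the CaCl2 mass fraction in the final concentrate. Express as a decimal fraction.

water in feed = 1721×0.236 = 406.16 kg/s.
After stage 1: water left = (1−0.416)×406.16 = 237.2; stream total = 1552 kg/s.
After stage 2: water left = (1−0.355)×237.2 = 152.99; final concentrate = 1467.8 kg/s.
CaCl2 fraction = 1314.8/1467.8 = 0.8958.

0.8958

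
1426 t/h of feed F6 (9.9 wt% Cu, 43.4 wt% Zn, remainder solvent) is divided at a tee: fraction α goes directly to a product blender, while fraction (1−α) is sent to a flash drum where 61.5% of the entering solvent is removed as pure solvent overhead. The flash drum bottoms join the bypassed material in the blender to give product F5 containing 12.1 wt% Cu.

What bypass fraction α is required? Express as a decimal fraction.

All 1426×0.099 = 141.17 t/h of Cu reaches F5, so F5 = 141.17/0.121 = 1166.7 t/h and vapour = 259.27 t/h.
The evaporator receives (1−α)·1426 of feed at 0.467 solvent and removes 0.615 of that solvent:
0.615×0.467×(1−α)×1426 = 259.27
(1−α) = 259.27/409.55 = 0.6331;  α = 0.3669.

0.367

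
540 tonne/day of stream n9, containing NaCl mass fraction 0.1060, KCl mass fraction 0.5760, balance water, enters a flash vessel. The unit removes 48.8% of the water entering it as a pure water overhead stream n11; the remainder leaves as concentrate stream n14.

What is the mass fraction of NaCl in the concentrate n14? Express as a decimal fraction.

NaCl is not removed: 540×0.106 = 57.24 tonne/day of NaCl enters n14.
water entering = 540×0.318 = 171.72 tonne/day; overhead removed = 0.488×171.72 = 83.799 tonne/day.
Concentrate = 540 − 83.799 = 456.2 tonne/day.
Mass fraction = 57.24/456.2 = 0.1255.

0.1255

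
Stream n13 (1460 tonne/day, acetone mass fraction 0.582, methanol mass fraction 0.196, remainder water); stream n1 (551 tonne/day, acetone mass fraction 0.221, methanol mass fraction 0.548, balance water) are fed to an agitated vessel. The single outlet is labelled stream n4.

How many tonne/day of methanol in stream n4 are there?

methanol out = methanol in = 1460×0.196 + 551×0.548 = 588.11 tonne/day.

588.1 tonne/day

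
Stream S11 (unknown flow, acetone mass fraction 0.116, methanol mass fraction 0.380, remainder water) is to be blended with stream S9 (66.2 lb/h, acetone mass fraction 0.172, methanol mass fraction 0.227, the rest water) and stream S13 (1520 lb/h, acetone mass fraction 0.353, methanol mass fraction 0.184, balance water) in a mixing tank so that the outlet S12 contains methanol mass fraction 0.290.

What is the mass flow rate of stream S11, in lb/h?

Let S11 be the unknown flow. Total out = 1586.2 + S11.
methanol balance: 294.71 + 0.380·S11 = 0.290·(1586.2 + S11)
(0.380 − 0.290)·S11 = 0.290×1586.2 − 294.71 = 165.29
S11 = 165.29 / 0.090 = 1836.6 lb/h

1837 lb/h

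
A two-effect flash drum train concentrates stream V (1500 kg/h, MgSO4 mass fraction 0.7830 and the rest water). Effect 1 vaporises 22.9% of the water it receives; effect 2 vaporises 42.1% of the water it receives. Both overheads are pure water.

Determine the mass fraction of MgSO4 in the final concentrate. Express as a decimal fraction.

water in feed = 1500×0.217 = 325.5 kg/h.
After stage 1: water left = (1−0.229)×325.5 = 250.96; stream total = 1425.5 kg/h.
After stage 2: water left = (1−0.421)×250.96 = 145.31; final concentrate = 1319.8 kg/h.
MgSO4 fraction = 1174.5/1319.8 = 0.8899.

0.8899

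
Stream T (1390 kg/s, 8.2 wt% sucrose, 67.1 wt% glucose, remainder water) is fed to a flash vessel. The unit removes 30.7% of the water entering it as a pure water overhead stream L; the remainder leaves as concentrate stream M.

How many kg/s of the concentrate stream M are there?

1285 kg/s

water entering = 1390×0.247 = 343.33 kg/s; overhead removed = 0.307×343.33 = 105.4 kg/s.
Concentrate = 1390 − 105.4 = 1284.6 kg/s.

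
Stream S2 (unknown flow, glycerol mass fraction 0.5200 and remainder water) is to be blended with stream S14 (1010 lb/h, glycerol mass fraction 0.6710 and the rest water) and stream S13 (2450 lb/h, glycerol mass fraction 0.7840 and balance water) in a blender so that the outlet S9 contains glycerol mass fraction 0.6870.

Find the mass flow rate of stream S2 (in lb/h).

Let S2 be the unknown flow. Total out = 3460 + S2.
glycerol balance: 2598.5 + 0.520·S2 = 0.687·(3460 + S2)
(0.520 − 0.687)·S2 = 0.687×3460 − 2598.5 = -221.49
S2 = -221.49 / -0.167 = 1326.3 lb/h

1326 lb/h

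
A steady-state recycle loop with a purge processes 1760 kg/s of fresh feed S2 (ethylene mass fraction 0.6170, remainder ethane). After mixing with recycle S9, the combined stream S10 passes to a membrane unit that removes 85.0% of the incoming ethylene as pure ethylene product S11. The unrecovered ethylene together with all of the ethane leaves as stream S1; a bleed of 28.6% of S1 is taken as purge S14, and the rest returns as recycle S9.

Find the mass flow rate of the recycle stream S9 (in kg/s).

ethane enters only via S2 and leaves only via the purge: 1760×0.383 = 0.286×(ethane in S1), and the membrane unit passes all ethane, so ethane in S10 = ethane in S1 = 2356.9 kg/s.
ethylene in S10: m_A = 1760×0.617 + (1−0.286)·(1−0.850)·m_A, so m_A = 1085.9/0.8929 = 1216.2 kg/s.
S1 = (1−0.850)×1216.2 + 2356.9 = 2539.3 kg/s.
Recycle S9 = (1−0.286)×2539.3 = 1813.1 kg/s.

1813 kg/s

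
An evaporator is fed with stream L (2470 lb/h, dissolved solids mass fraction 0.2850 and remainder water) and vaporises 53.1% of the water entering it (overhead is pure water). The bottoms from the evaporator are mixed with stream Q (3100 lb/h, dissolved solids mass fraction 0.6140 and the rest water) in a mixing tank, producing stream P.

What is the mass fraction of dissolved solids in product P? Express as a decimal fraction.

0.5629

Vapour removed = 0.531×0.715×2470 = 937.77 lb/h; concentrate = 1532.2 lb/h.
dissolved solids reaching the mixer = 703.95 (from concentrate) + 3100×0.614 = 2607.3 lb/h.
Product flow = 1532.2 + 3100 = 4632.2 lb/h; dissolved solids fraction = 0.5629.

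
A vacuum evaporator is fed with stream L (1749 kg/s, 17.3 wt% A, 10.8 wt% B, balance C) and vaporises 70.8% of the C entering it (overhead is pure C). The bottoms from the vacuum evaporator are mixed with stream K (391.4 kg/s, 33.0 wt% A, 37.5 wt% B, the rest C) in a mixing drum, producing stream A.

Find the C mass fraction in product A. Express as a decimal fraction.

Vapour removed = 0.708×0.719×1749 = 890.33 kg/s; concentrate = 858.67 kg/s.
C reaching the mixer = 367.2 (from concentrate) + 391.4×0.295 = 482.66 kg/s.
Product flow = 858.67 + 391.4 = 1250.1 kg/s; C fraction = 0.386.

0.386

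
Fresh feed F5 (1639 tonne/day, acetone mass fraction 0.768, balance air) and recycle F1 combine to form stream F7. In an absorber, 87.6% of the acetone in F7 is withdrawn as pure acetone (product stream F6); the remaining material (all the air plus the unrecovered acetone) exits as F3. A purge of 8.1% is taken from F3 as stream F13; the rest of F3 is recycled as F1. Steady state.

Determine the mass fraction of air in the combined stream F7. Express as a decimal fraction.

0.768

air enters only via F5 and leaves only via the purge: 1639×0.232 = 0.081×(air in F3), and the absorber passes all air, so air in F7 = air in F3 = 4694.4 tonne/day.
acetone in F7: m_A = 1639×0.768 + (1−0.081)·(1−0.876)·m_A, so m_A = 1258.8/0.8860 = 1420.6 tonne/day.
F7 = 1420.6 + 4694.4 = 6115.1 tonne/day.
air fraction in F7 = 4694.4/6115.1 = 0.768.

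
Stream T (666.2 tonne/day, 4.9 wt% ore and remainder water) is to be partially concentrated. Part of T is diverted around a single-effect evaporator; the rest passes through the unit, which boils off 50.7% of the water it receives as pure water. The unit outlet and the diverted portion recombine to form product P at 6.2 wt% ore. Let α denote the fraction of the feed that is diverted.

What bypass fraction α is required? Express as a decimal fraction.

All 666.2×0.049 = 32.644 tonne/day of ore reaches P, so P = 32.644/0.062 = 526.51 tonne/day and vapour = 139.69 tonne/day.
The evaporator receives (1−α)·666.2 of feed at 0.951 water and removes 0.507 of that water:
0.507×0.951×(1−α)×666.2 = 139.69
(1−α) = 139.69/321.21 = 0.4349;  α = 0.5651.

0.565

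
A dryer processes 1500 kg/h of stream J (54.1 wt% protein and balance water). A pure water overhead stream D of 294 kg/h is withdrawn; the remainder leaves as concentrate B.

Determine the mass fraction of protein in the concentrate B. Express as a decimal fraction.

0.6729

protein is not removed: 1500×0.541 = 811.5 kg/h of protein enters B.
Concentrate = 1500 − 294 = 1206 kg/h.
Mass fraction = 811.5/1206 = 0.6729.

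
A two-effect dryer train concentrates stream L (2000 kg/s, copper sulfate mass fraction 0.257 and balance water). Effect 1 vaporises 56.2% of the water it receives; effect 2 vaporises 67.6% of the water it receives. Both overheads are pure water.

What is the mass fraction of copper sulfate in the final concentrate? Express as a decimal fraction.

0.709

water in feed = 2000×0.743 = 1486 kg/s.
After stage 1: water left = (1−0.562)×1486 = 650.87; stream total = 1164.9 kg/s.
After stage 2: water left = (1−0.676)×650.87 = 210.88; final concentrate = 724.88 kg/s.
copper sulfate fraction = 514/724.88 = 0.709.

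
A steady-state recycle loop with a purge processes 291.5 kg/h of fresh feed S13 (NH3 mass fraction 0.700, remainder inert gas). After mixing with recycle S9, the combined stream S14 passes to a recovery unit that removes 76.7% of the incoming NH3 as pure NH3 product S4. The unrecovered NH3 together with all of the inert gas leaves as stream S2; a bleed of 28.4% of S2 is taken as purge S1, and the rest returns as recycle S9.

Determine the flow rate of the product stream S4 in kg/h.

NH3 in S14: m_A = 291.5×0.700 + (1−0.284)·(1−0.767)·m_A, so m_A = 204.05/0.8332 = 244.91 kg/h.
Product S4 = 0.767×244.91 = 187.84 kg/h.

187.8 kg/h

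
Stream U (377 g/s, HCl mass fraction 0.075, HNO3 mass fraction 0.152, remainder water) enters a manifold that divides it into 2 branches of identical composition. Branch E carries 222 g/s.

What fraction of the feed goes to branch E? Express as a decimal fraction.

Fraction to E = 222/377 = 0.5889.

0.589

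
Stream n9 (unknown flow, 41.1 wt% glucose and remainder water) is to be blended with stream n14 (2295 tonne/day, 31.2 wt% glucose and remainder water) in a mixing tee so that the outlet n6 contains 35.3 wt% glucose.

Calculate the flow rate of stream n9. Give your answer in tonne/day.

Let n9 be the unknown flow. Total out = 2295 + n9.
glucose balance: 716.04 + 0.411·n9 = 0.353·(2295 + n9)
(0.411 − 0.353)·n9 = 0.353×2295 − 716.04 = 94.095
n9 = 94.095 / 0.058 = 1622.3 tonne/day

1622 tonne/day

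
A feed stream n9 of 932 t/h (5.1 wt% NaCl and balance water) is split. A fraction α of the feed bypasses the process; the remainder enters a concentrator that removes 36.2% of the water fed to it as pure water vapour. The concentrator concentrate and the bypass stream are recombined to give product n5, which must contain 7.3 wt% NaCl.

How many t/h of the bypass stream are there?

All 932×0.051 = 47.532 t/h of NaCl reaches n5, so n5 = 47.532/0.073 = 651.12 t/h and vapour = 280.88 t/h.
The evaporator receives (1−α)·932 of feed at 0.949 water and removes 0.362 of that water:
0.362×0.949×(1−α)×932 = 280.88
(1−α) = 280.88/320.18 = 0.8773;  α = 0.1227.
Bypass flow = 0.1227×932 = 114.4 t/h.

114.4 t/h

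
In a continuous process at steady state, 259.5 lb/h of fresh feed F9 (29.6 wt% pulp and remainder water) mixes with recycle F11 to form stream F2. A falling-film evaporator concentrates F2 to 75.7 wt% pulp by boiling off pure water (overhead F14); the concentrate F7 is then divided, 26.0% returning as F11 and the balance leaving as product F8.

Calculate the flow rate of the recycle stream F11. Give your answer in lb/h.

35.65 lb/h

Overall pulp balance (none leaves overhead): pulp in fresh feed = pulp in product, i.e. 259.5×0.296 = (1−0.260)·F7·0.757.
F7 = 76.812/(0.757×0.740) = 137.12 lb/h.
Recycle F11 = 0.260×137.12 = 35.651 lb/h.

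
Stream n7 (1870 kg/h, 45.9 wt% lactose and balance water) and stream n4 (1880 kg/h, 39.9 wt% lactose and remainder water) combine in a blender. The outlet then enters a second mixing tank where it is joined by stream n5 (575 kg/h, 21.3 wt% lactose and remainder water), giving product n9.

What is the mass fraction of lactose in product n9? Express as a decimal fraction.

Overall, product flow = 4325 kg/h.
lactose in = 1870×0.459 + 1880×0.399 + 575×0.213 = 1730.9 kg/h.
lactose fraction in n9 = 0.4002.

0.4002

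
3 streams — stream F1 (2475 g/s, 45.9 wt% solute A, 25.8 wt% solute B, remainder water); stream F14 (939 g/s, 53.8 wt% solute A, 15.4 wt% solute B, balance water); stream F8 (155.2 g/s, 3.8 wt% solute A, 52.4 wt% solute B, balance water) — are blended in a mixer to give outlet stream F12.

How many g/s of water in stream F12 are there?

1058 g/s

water out = water in = 2475×0.283 + 939×0.308 + 155.2×0.438 = 1057.6 g/s.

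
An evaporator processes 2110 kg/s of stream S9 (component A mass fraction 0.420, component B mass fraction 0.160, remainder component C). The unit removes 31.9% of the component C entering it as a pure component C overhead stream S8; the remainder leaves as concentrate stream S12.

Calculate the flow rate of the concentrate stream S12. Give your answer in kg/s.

1827 kg/s

component C entering = 2110×0.420 = 886.2 kg/s; overhead removed = 0.319×886.2 = 282.7 kg/s.
Concentrate = 2110 − 282.7 = 1827.3 kg/s.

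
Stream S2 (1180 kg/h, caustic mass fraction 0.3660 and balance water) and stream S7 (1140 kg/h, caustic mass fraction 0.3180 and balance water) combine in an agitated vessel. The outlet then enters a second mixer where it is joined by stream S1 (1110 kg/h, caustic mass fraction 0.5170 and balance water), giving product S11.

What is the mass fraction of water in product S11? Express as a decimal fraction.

0.6011

Overall, product flow = 3430 kg/h.
water in = 1180×0.634 + 1140×0.682 + 1110×0.483 = 2061.7 kg/h.
water fraction in S11 = 0.6011.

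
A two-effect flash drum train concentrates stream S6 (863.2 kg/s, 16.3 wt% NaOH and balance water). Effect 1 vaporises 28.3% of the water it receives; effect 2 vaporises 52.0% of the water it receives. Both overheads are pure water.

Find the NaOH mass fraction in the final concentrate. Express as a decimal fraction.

water in feed = 863.2×0.837 = 722.5 kg/s.
After stage 1: water left = (1−0.283)×722.5 = 518.03; stream total = 658.73 kg/s.
After stage 2: water left = (1−0.520)×518.03 = 248.66; final concentrate = 389.36 kg/s.
NaOH fraction = 140.7/389.36 = 0.3614.

0.3614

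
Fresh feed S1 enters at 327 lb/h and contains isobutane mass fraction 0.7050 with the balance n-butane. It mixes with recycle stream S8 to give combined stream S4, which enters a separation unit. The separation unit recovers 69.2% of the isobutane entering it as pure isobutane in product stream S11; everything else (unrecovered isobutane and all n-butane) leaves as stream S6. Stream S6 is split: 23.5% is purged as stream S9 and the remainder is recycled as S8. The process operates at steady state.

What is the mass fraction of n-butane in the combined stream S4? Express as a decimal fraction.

n-butane enters only via S1 and leaves only via the purge: 327×0.295 = 0.235×(n-butane in S6), and the separation unit passes all n-butane, so n-butane in S4 = n-butane in S6 = 410.49 lb/h.
isobutane in S4: m_A = 327×0.705 + (1−0.235)·(1−0.692)·m_A, so m_A = 230.53/0.7644 = 301.6 lb/h.
S4 = 301.6 + 410.49 = 712.09 lb/h.
n-butane fraction in S4 = 410.49/712.09 = 0.5765.

0.5765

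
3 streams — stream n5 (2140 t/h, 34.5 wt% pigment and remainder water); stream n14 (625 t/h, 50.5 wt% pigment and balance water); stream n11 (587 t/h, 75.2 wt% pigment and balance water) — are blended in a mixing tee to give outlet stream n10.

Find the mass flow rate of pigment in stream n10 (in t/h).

pigment out = pigment in = 2140×0.345 + 625×0.505 + 587×0.752 = 1495.3 t/h.

1495 t/h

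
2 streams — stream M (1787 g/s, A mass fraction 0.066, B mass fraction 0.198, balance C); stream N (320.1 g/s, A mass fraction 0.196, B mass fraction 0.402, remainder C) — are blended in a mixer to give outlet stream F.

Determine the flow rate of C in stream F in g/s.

1444 g/s

C out = C in = 1787×0.736 + 320.1×0.402 = 1443.9 g/s.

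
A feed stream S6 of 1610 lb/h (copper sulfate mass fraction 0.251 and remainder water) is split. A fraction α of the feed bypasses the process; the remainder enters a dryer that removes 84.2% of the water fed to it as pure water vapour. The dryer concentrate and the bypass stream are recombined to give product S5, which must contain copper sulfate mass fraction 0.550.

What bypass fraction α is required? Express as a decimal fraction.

0.138

All 1610×0.251 = 404.11 lb/h of copper sulfate reaches S5, so S5 = 404.11/0.550 = 734.75 lb/h and vapour = 875.25 lb/h.
The evaporator receives (1−α)·1610 of feed at 0.749 water and removes 0.842 of that water:
0.842×0.749×(1−α)×1610 = 875.25
(1−α) = 875.25/1015.4 = 0.8620;  α = 0.1380.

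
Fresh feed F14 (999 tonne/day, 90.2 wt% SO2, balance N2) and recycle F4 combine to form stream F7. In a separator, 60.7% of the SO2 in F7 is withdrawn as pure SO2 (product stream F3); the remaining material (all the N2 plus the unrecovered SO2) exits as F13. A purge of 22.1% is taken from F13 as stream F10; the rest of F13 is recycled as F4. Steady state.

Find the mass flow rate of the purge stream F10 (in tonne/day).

210.7 tonne/day

N2 enters only via F14 and leaves only via the purge: 999×0.098 = 0.221×(N2 in F13), and the separator passes all N2, so N2 in F7 = N2 in F13 = 443 tonne/day.
SO2 in F7: m_A = 999×0.902 + (1−0.221)·(1−0.607)·m_A, so m_A = 901.1/0.6939 = 1298.7 tonne/day.
F13 = (1−0.607)×1298.7 + 443 = 953.38 tonne/day.
Purge F10 = 0.221×953.38 = 210.7 tonne/day.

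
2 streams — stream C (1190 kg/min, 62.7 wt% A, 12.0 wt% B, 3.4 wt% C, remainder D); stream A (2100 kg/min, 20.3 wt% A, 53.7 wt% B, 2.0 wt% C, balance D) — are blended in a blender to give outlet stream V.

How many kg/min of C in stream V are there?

82.46 kg/min

C out = C in = 1190×0.034 + 2100×0.020 = 82.46 kg/min.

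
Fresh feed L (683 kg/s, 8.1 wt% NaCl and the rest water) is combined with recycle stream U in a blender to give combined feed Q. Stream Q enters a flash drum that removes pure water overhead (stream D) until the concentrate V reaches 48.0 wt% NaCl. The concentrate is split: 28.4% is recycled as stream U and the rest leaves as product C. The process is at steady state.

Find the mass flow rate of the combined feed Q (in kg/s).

728.7 kg/s

Overall NaCl balance (none leaves overhead): NaCl in fresh feed = NaCl in product, i.e. 683×0.081 = (1−0.284)·V·0.480.
V = 55.323/(0.480×0.716) = 160.97 kg/s.
Recycle U = 0.284×160.97 = 45.716 kg/s.
Combined feed Q = 683 + 45.716 = 728.72 kg/s.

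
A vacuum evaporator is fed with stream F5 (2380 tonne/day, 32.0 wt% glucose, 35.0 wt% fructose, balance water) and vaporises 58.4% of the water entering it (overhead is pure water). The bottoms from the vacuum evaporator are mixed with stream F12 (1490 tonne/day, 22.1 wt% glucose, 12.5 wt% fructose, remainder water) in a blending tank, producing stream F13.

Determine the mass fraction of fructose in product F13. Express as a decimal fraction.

Vapour removed = 0.584×0.330×2380 = 458.67 tonne/day; concentrate = 1921.3 tonne/day.
fructose reaching the mixer = 833 (from concentrate) + 1490×0.125 = 1019.2 tonne/day.
Product flow = 1921.3 + 1490 = 3411.3 tonne/day; fructose fraction = 0.2988.

0.2988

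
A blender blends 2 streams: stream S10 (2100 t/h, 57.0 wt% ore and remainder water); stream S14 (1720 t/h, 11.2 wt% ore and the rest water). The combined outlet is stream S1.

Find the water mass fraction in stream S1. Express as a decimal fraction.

Total flow out = 2100 + 1720 = 3820 t/h.
water in = 2100×0.430 + 1720×0.888 = 2430.4 t/h.
water mass fraction in S1 = 2430.4/3820 = 0.636.

0.636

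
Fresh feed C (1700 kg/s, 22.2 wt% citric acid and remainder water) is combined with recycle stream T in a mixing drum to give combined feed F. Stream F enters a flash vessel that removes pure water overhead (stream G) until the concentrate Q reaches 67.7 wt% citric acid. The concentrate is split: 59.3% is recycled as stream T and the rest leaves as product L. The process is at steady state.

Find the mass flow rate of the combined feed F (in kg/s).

Overall citric acid balance (none leaves overhead): citric acid in fresh feed = citric acid in product, i.e. 1700×0.222 = (1−0.593)·Q·0.677.
Q = 377.4/(0.677×0.407) = 1369.7 kg/s.
Recycle T = 0.593×1369.7 = 812.22 kg/s.
Combined feed F = 1700 + 812.22 = 2512.2 kg/s.

2512 kg/s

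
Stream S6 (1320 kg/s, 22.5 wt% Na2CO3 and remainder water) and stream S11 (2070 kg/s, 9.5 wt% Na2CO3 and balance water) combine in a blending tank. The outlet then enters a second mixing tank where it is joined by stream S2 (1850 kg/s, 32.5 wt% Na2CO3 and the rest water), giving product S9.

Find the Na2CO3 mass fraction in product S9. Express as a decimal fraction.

Overall, product flow = 5240 kg/s.
Na2CO3 in = 1320×0.225 + 2070×0.095 + 1850×0.325 = 1094.9 kg/s.
Na2CO3 fraction in S9 = 0.209.

0.209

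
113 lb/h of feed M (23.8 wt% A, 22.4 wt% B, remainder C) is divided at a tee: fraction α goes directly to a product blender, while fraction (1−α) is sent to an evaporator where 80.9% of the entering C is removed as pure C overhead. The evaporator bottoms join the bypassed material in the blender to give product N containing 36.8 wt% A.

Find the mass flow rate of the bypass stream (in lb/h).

21.28 lb/h

All 113×0.238 = 26.894 lb/h of A reaches N, so N = 26.894/0.368 = 73.082 lb/h and vapour = 39.918 lb/h.
The evaporator receives (1−α)·113 of feed at 0.538 C and removes 0.809 of that C:
0.809×0.538×(1−α)×113 = 39.918
(1−α) = 39.918/49.182 = 0.8116;  α = 0.1884.
Bypass flow = 0.1884×113 = 21.284 lb/h.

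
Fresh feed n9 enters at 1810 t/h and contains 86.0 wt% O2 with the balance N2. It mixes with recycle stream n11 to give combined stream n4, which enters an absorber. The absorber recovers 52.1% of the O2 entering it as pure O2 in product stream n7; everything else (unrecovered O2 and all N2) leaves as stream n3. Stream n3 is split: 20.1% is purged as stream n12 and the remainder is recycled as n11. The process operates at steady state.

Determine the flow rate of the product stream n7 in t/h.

1314 t/h

O2 in n4: m_A = 1810×0.860 + (1−0.201)·(1−0.521)·m_A, so m_A = 1556.6/0.6173 = 2521.7 t/h.
Product n7 = 0.521×2521.7 = 1313.8 t/h.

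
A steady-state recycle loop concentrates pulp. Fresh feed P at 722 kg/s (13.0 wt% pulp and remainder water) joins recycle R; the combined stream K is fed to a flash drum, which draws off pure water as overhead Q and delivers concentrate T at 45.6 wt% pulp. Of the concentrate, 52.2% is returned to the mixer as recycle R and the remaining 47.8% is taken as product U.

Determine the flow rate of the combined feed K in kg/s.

Overall pulp balance (none leaves overhead): pulp in fresh feed = pulp in product, i.e. 722×0.130 = (1−0.522)·T·0.456.
T = 93.86/(0.456×0.478) = 430.61 kg/s.
Recycle R = 0.522×430.61 = 224.78 kg/s.
Combined feed K = 722 + 224.78 = 946.78 kg/s.

946.8 kg/s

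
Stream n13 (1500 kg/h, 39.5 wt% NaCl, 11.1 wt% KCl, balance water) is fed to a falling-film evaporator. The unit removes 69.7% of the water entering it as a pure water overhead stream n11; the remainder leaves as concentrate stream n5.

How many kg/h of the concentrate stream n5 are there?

983.5 kg/h

water entering = 1500×0.494 = 741 kg/h; overhead removed = 0.697×741 = 516.48 kg/h.
Concentrate = 1500 − 516.48 = 983.52 kg/h.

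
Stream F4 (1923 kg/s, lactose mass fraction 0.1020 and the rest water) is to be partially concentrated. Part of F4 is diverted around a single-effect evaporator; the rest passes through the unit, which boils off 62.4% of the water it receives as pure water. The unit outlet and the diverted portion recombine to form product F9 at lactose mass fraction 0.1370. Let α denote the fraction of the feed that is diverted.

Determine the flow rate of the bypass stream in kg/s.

All 1923×0.102 = 196.15 kg/s of lactose reaches F9, so F9 = 196.15/0.137 = 1431.7 kg/s and vapour = 491.28 kg/s.
The evaporator receives (1−α)·1923 of feed at 0.898 water and removes 0.624 of that water:
0.624×0.898×(1−α)×1923 = 491.28
(1−α) = 491.28/1077.6 = 0.4559;  α = 0.5441.
Bypass flow = 0.5441×1923 = 1046.3 kg/s.

1046 kg/s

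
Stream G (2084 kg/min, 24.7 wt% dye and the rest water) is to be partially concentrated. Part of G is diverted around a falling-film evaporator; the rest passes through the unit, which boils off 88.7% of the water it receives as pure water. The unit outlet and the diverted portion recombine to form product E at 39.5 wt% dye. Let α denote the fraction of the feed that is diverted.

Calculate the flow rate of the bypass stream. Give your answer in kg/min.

All 2084×0.247 = 514.75 kg/min of dye reaches E, so E = 514.75/0.395 = 1303.2 kg/min and vapour = 780.84 kg/min.
The evaporator receives (1−α)·2084 of feed at 0.753 water and removes 0.887 of that water:
0.887×0.753×(1−α)×2084 = 780.84
(1−α) = 780.84/1391.9 = 0.5610;  α = 0.4390.
Bypass flow = 0.4390×2084 = 914.92 kg/min.

914.9 kg/min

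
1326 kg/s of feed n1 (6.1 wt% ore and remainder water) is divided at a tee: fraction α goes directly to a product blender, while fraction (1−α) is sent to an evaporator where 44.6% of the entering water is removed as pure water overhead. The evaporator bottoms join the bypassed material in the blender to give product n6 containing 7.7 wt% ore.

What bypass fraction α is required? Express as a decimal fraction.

0.504

All 1326×0.061 = 80.886 kg/s of ore reaches n6, so n6 = 80.886/0.077 = 1050.5 kg/s and vapour = 275.53 kg/s.
The evaporator receives (1−α)·1326 of feed at 0.939 water and removes 0.446 of that water:
0.446×0.939×(1−α)×1326 = 275.53
(1−α) = 275.53/555.32 = 0.4962;  α = 0.5038.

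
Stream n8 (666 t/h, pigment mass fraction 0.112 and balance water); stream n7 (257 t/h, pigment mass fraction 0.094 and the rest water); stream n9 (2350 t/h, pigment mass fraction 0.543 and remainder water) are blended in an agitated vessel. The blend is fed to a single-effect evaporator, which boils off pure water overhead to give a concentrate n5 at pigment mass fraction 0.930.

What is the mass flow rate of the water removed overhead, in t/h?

pigment entering = 666×0.112 + 257×0.094 + 2350×0.543 = 1374.8 t/h.
All pigment reports to n5, so n5 = 1374.8/0.930 = 1478.3 t/h.
Total feed = 3273 t/h; overhead = 3273 − 1478.3 = 1794.7 t/h.

1795 t/h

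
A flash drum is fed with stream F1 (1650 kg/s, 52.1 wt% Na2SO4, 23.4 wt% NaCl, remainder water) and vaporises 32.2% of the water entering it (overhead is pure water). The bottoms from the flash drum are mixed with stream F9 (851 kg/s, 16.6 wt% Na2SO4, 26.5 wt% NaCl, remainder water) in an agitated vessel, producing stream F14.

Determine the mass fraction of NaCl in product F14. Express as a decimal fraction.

Vapour removed = 0.322×0.245×1650 = 130.17 kg/s; concentrate = 1519.8 kg/s.
NaCl reaching the mixer = 386.1 (from concentrate) + 851×0.265 = 611.62 kg/s.
Product flow = 1519.8 + 851 = 2370.8 kg/s; NaCl fraction = 0.258.

0.258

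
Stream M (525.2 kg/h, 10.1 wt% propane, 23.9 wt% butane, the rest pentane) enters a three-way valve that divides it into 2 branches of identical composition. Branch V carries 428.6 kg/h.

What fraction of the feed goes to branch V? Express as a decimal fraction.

0.816

Fraction to V = 428.6/525.2 = 0.8161.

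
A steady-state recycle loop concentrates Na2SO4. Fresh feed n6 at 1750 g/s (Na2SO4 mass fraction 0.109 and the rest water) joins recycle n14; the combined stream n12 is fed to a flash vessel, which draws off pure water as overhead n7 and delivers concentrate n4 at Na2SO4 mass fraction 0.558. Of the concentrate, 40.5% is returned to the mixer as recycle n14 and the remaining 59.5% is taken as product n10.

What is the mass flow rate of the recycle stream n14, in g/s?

232.7 g/s

Overall Na2SO4 balance (none leaves overhead): Na2SO4 in fresh feed = Na2SO4 in product, i.e. 1750×0.109 = (1−0.405)·n4·0.558.
n4 = 190.75/(0.558×0.595) = 574.53 g/s.
Recycle n14 = 0.405×574.53 = 232.69 g/s.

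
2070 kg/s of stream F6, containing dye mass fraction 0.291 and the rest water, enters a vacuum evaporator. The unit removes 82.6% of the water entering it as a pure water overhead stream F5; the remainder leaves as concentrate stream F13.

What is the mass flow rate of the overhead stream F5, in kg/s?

water entering = 2070×0.709 = 1467.6 kg/s; overhead removed = 0.826×1467.6 = 1212.3 kg/s.

1212 kg/s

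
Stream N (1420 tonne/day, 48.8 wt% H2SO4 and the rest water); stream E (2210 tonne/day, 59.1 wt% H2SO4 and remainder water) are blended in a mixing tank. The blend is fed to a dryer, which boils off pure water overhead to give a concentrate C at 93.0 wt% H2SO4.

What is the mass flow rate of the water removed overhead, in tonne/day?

1480 tonne/day

H2SO4 entering = 1420×0.488 + 2210×0.591 = 1999.1 tonne/day.
All H2SO4 reports to C, so C = 1999.1/0.930 = 2149.5 tonne/day.
Total feed = 3630 tonne/day; overhead = 3630 − 2149.5 = 1480.5 tonne/day.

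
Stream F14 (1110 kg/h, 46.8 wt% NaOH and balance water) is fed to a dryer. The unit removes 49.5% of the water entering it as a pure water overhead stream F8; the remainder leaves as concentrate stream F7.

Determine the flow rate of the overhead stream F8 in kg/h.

292.3 kg/h

water entering = 1110×0.532 = 590.52 kg/h; overhead removed = 0.495×590.52 = 292.31 kg/h.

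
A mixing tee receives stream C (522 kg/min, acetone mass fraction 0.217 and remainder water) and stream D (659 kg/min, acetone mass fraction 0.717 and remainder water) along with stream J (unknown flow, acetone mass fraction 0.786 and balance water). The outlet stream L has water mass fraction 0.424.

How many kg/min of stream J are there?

Let J be the unknown flow. Total out = 1181 + J.
water balance: 595.22 + 0.214·J = 0.424·(1181 + J)
(0.214 − 0.424)·J = 0.424×1181 − 595.22 = -94.479
J = -94.479 / -0.210 = 449.9 kg/min

449.9 kg/min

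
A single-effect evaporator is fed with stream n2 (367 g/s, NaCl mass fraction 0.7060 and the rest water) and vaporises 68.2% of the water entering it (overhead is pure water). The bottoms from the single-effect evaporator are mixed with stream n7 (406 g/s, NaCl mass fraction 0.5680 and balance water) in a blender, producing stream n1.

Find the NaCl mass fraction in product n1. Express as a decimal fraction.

Vapour removed = 0.682×0.294×367 = 73.586 g/s; concentrate = 293.41 g/s.
NaCl reaching the mixer = 259.1 (from concentrate) + 406×0.568 = 489.71 g/s.
Product flow = 293.41 + 406 = 699.41 g/s; NaCl fraction = 0.7002.

0.7002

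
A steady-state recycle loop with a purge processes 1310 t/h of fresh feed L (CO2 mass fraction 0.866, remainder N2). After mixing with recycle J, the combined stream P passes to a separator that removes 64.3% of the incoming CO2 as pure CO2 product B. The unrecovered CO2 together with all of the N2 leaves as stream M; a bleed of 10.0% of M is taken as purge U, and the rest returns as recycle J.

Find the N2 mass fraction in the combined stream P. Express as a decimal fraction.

0.512

N2 enters only via L and leaves only via the purge: 1310×0.134 = 0.100×(N2 in M), and the separator passes all N2, so N2 in P = N2 in M = 1755.4 t/h.
CO2 in P: m_A = 1310×0.866 + (1−0.100)·(1−0.643)·m_A, so m_A = 1134.5/0.6787 = 1671.5 t/h.
P = 1671.5 + 1755.4 = 3426.9 t/h.
N2 fraction in P = 1755.4/3426.9 = 0.512.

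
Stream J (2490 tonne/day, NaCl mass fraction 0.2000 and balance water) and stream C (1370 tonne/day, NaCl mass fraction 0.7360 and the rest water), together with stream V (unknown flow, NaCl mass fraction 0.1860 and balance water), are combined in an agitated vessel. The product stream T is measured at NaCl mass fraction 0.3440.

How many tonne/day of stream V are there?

1130 tonne/day

Let V be the unknown flow. Total out = 3860 + V.
NaCl balance: 1506.3 + 0.186·V = 0.344·(3860 + V)
(0.186 − 0.344)·V = 0.344×3860 − 1506.3 = -178.48
V = -178.48 / -0.158 = 1129.6 tonne/day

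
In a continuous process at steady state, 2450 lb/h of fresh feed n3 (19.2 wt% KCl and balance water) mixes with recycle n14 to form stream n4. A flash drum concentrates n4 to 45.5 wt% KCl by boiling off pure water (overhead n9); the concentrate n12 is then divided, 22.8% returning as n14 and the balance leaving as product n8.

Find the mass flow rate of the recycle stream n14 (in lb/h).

305.3 lb/h

Overall KCl balance (none leaves overhead): KCl in fresh feed = KCl in product, i.e. 2450×0.192 = (1−0.228)·n12·0.455.
n12 = 470.4/(0.455×0.772) = 1339.2 lb/h.
Recycle n14 = 0.228×1339.2 = 305.33 lb/h.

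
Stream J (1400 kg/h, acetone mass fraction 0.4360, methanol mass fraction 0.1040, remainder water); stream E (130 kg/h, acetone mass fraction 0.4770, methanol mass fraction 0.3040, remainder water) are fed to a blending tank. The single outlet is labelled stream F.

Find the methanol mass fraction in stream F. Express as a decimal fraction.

0.1210

Total flow out = 1400 + 130 = 1530 kg/h.
methanol in = 1400×0.104 + 130×0.304 = 185.12 kg/h.
methanol mass fraction in F = 185.12/1530 = 0.1210.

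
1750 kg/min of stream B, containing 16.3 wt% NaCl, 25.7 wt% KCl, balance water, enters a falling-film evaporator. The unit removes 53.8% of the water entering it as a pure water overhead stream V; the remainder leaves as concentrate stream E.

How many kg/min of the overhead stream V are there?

546.1 kg/min

water entering = 1750×0.580 = 1015 kg/min; overhead removed = 0.538×1015 = 546.07 kg/min.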